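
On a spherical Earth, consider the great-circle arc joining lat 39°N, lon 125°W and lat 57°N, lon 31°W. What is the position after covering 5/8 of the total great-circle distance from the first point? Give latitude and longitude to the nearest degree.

The haversine formula gives a central angle δ ≈ 1.049 rad (60.1°) between the endpoints.
Interpolate at f = 5/8 with slerp weights a = sin((1−f)δ)/sin δ ≈ 0.442, b = sin(fδ)/sin δ ≈ 0.703.
p = a·p₁ + b·p₂ ≈ (0.131, -0.479, 0.868); φ = arcsin(p_z) ≈ 60.24°, λ = atan2(p_y, p_x) ≈ -74.67°.

≈ lat 60°N, lon 75°W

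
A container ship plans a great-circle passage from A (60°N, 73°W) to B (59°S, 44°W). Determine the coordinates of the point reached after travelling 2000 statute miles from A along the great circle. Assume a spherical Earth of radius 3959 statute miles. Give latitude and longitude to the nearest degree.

≈ (32°N, 63°W)

Write both endpoints as unit vectors p₁, p₂ with components (cos φ cos λ, cos φ sin λ, sin φ).
The central angle between the endpoints is δ = arccos(p₁·p₂) ≈ 2.114 rad (121.1°). The total great-circle distance is δ·R ≈ 2.114 × 3959 ≈ 8370 mi, so the target fraction is f = 2000/8370 ≈ 0.239.
Interpolate at f ≈ 0.239 with slerp weights a = sin((1−f)δ)/sin δ ≈ 1.167, b = sin(fδ)/sin δ ≈ 0.565.
p = a·p₁ + b·p₂ ≈ (0.380, -0.761, 0.526); φ = arcsin(p_z) ≈ 31.76°, λ = atan2(p_y, p_x) ≈ -63.44°.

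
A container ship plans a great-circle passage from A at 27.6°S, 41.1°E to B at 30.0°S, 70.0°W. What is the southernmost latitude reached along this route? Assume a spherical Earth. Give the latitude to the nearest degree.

The great circle lies in the plane with unit normal n̂ = (p₁ × p₂)/|p₁ × p₂|.
Here n̂_z ≈ -0.717; the vertex latitude is φ_max = arccos|n̂_z| ≈ 44.2°.
Check via Clairaut: cos φ_max = |cos φ₁| · sin C = cos(27.6°)·sin(126.0°) ≈ 0.717, again giving ≈ 44.2°.

≈ 44°S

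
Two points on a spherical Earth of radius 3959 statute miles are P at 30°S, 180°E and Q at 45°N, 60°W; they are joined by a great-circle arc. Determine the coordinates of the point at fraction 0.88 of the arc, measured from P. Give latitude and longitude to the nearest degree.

≈ 42°N, 81°W

The haversine formula gives a central angle δ ≈ 2.291 rad (131.3°) between the endpoints.
Interpolate at f = 0.88 with slerp weights a = sin((1−f)δ)/sin δ ≈ 0.361, b = sin(fδ)/sin δ ≈ 1.201.
p = a·p₁ + b·p₂ ≈ (0.112, -0.735, 0.668); φ = arcsin(p_z) ≈ 41.95°, λ = atan2(p_y, p_x) ≈ -81.37°.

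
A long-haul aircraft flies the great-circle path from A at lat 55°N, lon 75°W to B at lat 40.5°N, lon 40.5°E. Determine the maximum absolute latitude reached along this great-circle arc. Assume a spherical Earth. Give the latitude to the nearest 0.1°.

≈ 65.2°N

The great circle lies in the plane with unit normal n̂ = (p₁ × p₂)/|p₁ × p₂|.
Here n̂_z ≈ +0.419; the vertex latitude is φ_max = arccos|n̂_z| ≈ 65.2°.
Check via Clairaut: cos φ_max = |cos φ₁| · sin C = cos(55.0°)·sin(47.0°) ≈ 0.419, again giving ≈ 65.2°.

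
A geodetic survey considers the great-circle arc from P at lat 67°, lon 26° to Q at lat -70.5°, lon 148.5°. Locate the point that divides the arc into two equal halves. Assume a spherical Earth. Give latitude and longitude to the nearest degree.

Convert each endpoint to a unit vector on the sphere (x = cos φ cos λ, y = cos φ sin λ, z = sin φ).
The central angle between the endpoints is δ = arccos(p₁·p₂) ≈ 2.787 rad (159.7°).
Interpolate at f = 1/2 with slerp weights a = sin((1−f)δ)/sin δ ≈ 2.835, b = sin(fδ)/sin δ ≈ 2.835.
p = a·p₁ + b·p₂ ≈ (0.189, 0.980, -0.063); φ = arcsin(p_z) ≈ -3.60°, λ = atan2(p_y, p_x) ≈ 79.10°.

≈ lat -4°, lon 79°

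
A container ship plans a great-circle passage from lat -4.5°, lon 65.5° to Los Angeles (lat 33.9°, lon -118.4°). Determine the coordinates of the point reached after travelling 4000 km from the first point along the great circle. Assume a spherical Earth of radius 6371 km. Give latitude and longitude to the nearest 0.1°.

The haversine formula gives a central angle δ ≈ 2.625 rad (150.4°) between the endpoints. The total great-circle distance is δ·R ≈ 2.625 × 6371 ≈ 16721 km, so the target fraction is f = 4000/16721 ≈ 0.239.
Interpolate at f ≈ 0.239 with slerp weights a = sin((1−f)δ)/sin δ ≈ 1.842, b = sin(fδ)/sin δ ≈ 1.188.
p = a·p₁ + b·p₂ ≈ (0.293, 0.804, 0.518); φ = arcsin(p_z) ≈ 31.22°, λ = atan2(p_y, p_x) ≈ 70.00°.

≈ lat 31.2°, lon 70.0°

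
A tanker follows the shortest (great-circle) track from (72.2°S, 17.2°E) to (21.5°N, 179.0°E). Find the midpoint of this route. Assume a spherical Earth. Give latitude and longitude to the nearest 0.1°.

≈ (42.1°S, 170.5°E)

From cos δ = sin φ₁ sin φ₂ + cos φ₁ cos φ₂ cos Δλ, the central angle is δ ≈ 2.238 rad (128.3°).
Interpolate at f = 1/2 with slerp weights a = sin((1−f)δ)/sin δ ≈ 1.146, b = sin(fδ)/sin δ ≈ 1.146.
p = a·p₁ + b·p₂ ≈ (-0.731, 0.122, -0.671); φ = arcsin(p_z) ≈ -42.15°, λ = atan2(p_y, p_x) ≈ 170.52°.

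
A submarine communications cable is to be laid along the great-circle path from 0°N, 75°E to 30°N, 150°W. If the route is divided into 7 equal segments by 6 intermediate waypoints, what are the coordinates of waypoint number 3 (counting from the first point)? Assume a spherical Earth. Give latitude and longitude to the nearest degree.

Write both endpoints as unit vectors p₁, p₂ with components (cos φ cos λ, cos φ sin λ, sin φ).
The central angle between the endpoints is δ = arccos(p₁·p₂) ≈ 2.230 rad (127.8°).
Interpolate at f = 3/7 with slerp weights a = sin((1−f)δ)/sin δ ≈ 1.210, b = sin(fδ)/sin δ ≈ 1.033.
p = a·p₁ + b·p₂ ≈ (-0.462, 0.721, 0.517); φ = arcsin(p_z) ≈ 31.10°, λ = atan2(p_y, p_x) ≈ 122.63°.

≈ 31°N, 123°E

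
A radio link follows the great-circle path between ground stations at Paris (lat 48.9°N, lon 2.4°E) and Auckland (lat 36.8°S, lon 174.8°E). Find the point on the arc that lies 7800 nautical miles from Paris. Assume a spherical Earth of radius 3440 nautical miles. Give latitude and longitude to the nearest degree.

≈ lat 2°S, lon 162°E

From cos δ = sin φ₁ sin φ₂ + cos φ₁ cos φ₂ cos Δλ, the central angle is δ ≈ 2.909 rad (166.7°). The total great-circle distance is δ·R ≈ 2.909 × 3440 ≈ 10008 nmi, so the target fraction is f = 7800/10008 ≈ 0.779.
Interpolate at f ≈ 0.779 with slerp weights a = sin((1−f)δ)/sin δ ≈ 2.602, b = sin(fδ)/sin δ ≈ 3.333.
p = a·p₁ + b·p₂ ≈ (-0.949, 0.313, -0.036); φ = arcsin(p_z) ≈ -2.06°, λ = atan2(p_y, p_x) ≈ 161.72°.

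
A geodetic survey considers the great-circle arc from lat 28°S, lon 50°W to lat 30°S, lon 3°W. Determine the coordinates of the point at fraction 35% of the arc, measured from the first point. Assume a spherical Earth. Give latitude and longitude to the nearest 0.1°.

≈ lat 30.6°S, lon 33.9°W

The haversine formula gives a central angle δ ≈ 0.713 rad (40.9°) between the endpoints.
Interpolate at f = 0.35 with slerp weights a = sin((1−f)δ)/sin δ ≈ 0.683, b = sin(fδ)/sin δ ≈ 0.378.
p = a·p₁ + b·p₂ ≈ (0.714, -0.479, -0.510); φ = arcsin(p_z) ≈ -30.64°, λ = atan2(p_y, p_x) ≈ -33.86°.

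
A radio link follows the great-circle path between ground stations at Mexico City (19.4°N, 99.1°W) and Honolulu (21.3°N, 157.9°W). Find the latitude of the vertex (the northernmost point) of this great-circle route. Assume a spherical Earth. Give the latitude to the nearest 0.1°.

≈ 23.2°N

The great circle lies in the plane with unit normal n̂ = (p₁ × p₂)/|p₁ × p₂|.
Here n̂_z ≈ -0.919; the vertex latitude is φ_max = arccos|n̂_z| ≈ 23.2°.
Check via Clairaut: cos φ_max = |cos φ₁| · sin C = cos(19.4°)·sin(77.1°) ≈ 0.919, again giving ≈ 23.2°.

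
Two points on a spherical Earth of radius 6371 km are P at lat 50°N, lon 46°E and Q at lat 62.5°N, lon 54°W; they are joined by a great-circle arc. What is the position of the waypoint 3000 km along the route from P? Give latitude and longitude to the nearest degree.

Convert each endpoint to a unit vector on the sphere (x = cos φ cos λ, y = cos φ sin λ, z = sin φ).
The central angle between the endpoints is δ = arccos(p₁·p₂) ≈ 0.892 rad (51.1°). The total great-circle distance is δ·R ≈ 0.892 × 6371 ≈ 5682 km, so the target fraction is f = 3000/5682 ≈ 0.528.
Interpolate at f ≈ 0.528 with slerp weights a = sin((1−f)δ)/sin δ ≈ 0.525, b = sin(fδ)/sin δ ≈ 0.583.
p = a·p₁ + b·p₂ ≈ (0.393, 0.025, 0.919); φ = arcsin(p_z) ≈ 66.83°, λ = atan2(p_y, p_x) ≈ 3.65°.

≈ lat 67°N, lon 4°E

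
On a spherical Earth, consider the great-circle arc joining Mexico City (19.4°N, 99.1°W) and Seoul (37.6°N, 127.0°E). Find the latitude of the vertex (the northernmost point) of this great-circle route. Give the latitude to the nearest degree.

≈ 55°N

The great circle lies in the plane with unit normal n̂ = (p₁ × p₂)/|p₁ × p₂|.
Here n̂_z ≈ -0.567; the vertex latitude is φ_max = arccos|n̂_z| ≈ 55.4°.
Check via Clairaut: cos φ_max = |cos φ₁| · sin C = cos(19.4°)·sin(37.0°) ≈ 0.567, again giving ≈ 55.4°.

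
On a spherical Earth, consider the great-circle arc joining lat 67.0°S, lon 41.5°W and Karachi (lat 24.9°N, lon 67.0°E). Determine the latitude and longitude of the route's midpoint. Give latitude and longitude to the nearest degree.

Write both endpoints as unit vectors p₁, p₂ with components (cos φ cos λ, cos φ sin λ, sin φ).
The central angle between the endpoints is δ = arccos(p₁·p₂) ≈ 2.094 rad (120.0°).
Interpolate at f = 1/2 with slerp weights a = sin((1−f)δ)/sin δ ≈ 1.000, b = sin(fδ)/sin δ ≈ 1.000.
p = a·p₁ + b·p₂ ≈ (0.647, 0.576, -0.499); φ = arcsin(p_z) ≈ -29.97°, λ = atan2(p_y, p_x) ≈ 41.68°.

≈ lat 30°S, lon 42°E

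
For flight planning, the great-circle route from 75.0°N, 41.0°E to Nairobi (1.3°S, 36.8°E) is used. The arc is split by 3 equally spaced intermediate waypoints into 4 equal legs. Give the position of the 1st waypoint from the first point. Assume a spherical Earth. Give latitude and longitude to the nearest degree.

≈ 56°N, 38°E

Write both endpoints as unit vectors p₁, p₂ with components (cos φ cos λ, cos φ sin λ, sin φ).
The central angle between the endpoints is δ = arccos(p₁·p₂) ≈ 1.332 rad (76.3°).
Interpolate at f = 1/4 with slerp weights a = sin((1−f)δ)/sin δ ≈ 0.866, b = sin(fδ)/sin δ ≈ 0.336.
p = a·p₁ + b·p₂ ≈ (0.438, 0.348, 0.828); φ = arcsin(p_z) ≈ 55.94°, λ = atan2(p_y, p_x) ≈ 38.48°.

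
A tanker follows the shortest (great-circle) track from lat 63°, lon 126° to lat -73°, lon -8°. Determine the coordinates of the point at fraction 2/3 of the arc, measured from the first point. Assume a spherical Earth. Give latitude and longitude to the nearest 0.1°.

From cos δ = sin φ₁ sin φ₂ + cos φ₁ cos φ₂ cos Δλ, the central angle is δ ≈ 2.806 rad (160.8°).
Interpolate at f = 2/3 with slerp weights a = sin((1−f)δ)/sin δ ≈ 2.445, b = sin(fδ)/sin δ ≈ 2.902.
p = a·p₁ + b·p₂ ≈ (0.188, 0.780, -0.597); φ = arcsin(p_z) ≈ -36.65°, λ = atan2(p_y, p_x) ≈ 76.46°.

≈ lat -36.7°, lon 76.5°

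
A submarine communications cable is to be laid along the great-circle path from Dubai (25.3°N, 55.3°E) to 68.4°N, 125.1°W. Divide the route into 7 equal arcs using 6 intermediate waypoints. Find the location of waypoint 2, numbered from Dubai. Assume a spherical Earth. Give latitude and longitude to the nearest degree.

Write both endpoints as unit vectors p₁, p₂ with components (cos φ cos λ, cos φ sin λ, sin φ).
The central angle between the endpoints is δ = arccos(p₁·p₂) ≈ 1.506 rad (86.3°).
Interpolate at f = 2/7 with slerp weights a = sin((1−f)δ)/sin δ ≈ 0.882, b = sin(fδ)/sin δ ≈ 0.418.
p = a·p₁ + b·p₂ ≈ (0.365, 0.530, 0.766); φ = arcsin(p_z) ≈ 49.96°, λ = atan2(p_y, p_x) ≈ 55.40°.

≈ 50°N, 55°E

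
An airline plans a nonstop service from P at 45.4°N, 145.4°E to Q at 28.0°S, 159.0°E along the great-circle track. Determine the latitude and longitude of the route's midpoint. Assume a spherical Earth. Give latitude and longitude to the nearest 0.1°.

≈ 8.8°N, 153.0°E

Write both endpoints as unit vectors p₁, p₂ with components (cos φ cos λ, cos φ sin λ, sin φ).
The central angle between the endpoints is δ = arccos(p₁·p₂) ≈ 1.299 rad (74.4°).
Interpolate at f = 1/2 with slerp weights a = sin((1−f)δ)/sin δ ≈ 0.628, b = sin(fδ)/sin δ ≈ 0.628.
p = a·p₁ + b·p₂ ≈ (-0.880, 0.449, 0.152); φ = arcsin(p_z) ≈ 8.76°, λ = atan2(p_y, p_x) ≈ 152.98°.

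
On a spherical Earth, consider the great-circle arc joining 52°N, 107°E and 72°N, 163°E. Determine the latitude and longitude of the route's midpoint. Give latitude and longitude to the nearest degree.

≈ 65°N, 125°E

The haversine formula gives a central angle δ ≈ 0.544 rad (31.1°) between the endpoints.
Interpolate at f = 1/2 with slerp weights a = sin((1−f)δ)/sin δ ≈ 0.519, b = sin(fδ)/sin δ ≈ 0.519.
p = a·p₁ + b·p₂ ≈ (-0.247, 0.352, 0.903); φ = arcsin(p_z) ≈ 64.51°, λ = atan2(p_y, p_x) ≈ 125.00°.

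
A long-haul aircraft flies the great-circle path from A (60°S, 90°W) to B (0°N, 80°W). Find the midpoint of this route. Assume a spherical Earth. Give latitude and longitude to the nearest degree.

From cos δ = sin φ₁ sin φ₂ + cos φ₁ cos φ₂ cos Δλ, the central angle is δ ≈ 1.056 rad (60.5°).
Interpolate at f = 1/2 with slerp weights a = sin((1−f)δ)/sin δ ≈ 0.579, b = sin(fδ)/sin δ ≈ 0.579.
p = a·p₁ + b·p₂ ≈ (0.101, -0.859, -0.501); φ = arcsin(p_z) ≈ -30.08°, λ = atan2(p_y, p_x) ≈ -83.33°.

≈ (30°S, 83°W)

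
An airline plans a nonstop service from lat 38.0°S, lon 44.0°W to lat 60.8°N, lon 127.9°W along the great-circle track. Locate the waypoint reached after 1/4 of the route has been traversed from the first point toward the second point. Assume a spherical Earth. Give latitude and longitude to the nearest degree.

≈ lat 12°S, lon 61°W

Convert each endpoint to a unit vector on the sphere (x = cos φ cos λ, y = cos φ sin λ, z = sin φ).
The central angle between the endpoints is δ = arccos(p₁·p₂) ≈ 2.090 rad (119.8°).
Interpolate at f = 1/4 with slerp weights a = sin((1−f)δ)/sin δ ≈ 1.152, b = sin(fδ)/sin δ ≈ 0.575.
p = a·p₁ + b·p₂ ≈ (0.481, -0.852, -0.207); φ = arcsin(p_z) ≈ -11.96°, λ = atan2(p_y, p_x) ≈ -60.57°.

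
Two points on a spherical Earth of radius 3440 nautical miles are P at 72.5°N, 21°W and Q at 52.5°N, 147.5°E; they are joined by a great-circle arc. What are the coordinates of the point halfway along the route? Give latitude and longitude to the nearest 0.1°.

Convert each endpoint to a unit vector on the sphere (x = cos φ cos λ, y = cos φ sin λ, z = sin φ).
The central angle between the endpoints is δ = arccos(p₁·p₂) ≈ 0.955 rad (54.7°).
Interpolate at f = 1/2 with slerp weights a = sin((1−f)δ)/sin δ ≈ 0.563, b = sin(fδ)/sin δ ≈ 0.563.
p = a·p₁ + b·p₂ ≈ (-0.131, 0.123, 0.984); φ = arcsin(p_z) ≈ 79.63°, λ = atan2(p_y, p_x) ≈ 136.69°.

≈ 79.6°N, 136.7°E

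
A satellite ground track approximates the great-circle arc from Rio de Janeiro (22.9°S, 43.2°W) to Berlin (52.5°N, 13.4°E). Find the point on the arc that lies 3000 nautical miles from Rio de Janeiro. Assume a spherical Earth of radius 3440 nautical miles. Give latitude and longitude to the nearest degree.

Convert each endpoint to a unit vector on the sphere (x = cos φ cos λ, y = cos φ sin λ, z = sin φ).
The central angle between the endpoints is δ = arccos(p₁·p₂) ≈ 1.571 rad (90.0°). The total great-circle distance is δ·R ≈ 1.571 × 3440 ≈ 5404 nmi, so the target fraction is f = 3000/5404 ≈ 0.555.
Interpolate at f ≈ 0.555 with slerp weights a = sin((1−f)δ)/sin δ ≈ 0.643, b = sin(fδ)/sin δ ≈ 0.766.
p = a·p₁ + b·p₂ ≈ (0.885, -0.298, 0.357); φ = arcsin(p_z) ≈ 20.93°, λ = atan2(p_y, p_x) ≈ -18.58°.

≈ 21°N, 19°W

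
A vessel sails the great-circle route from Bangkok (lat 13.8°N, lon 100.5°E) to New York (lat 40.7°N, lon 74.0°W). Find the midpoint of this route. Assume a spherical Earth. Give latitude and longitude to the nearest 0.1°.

Write both endpoints as unit vectors p₁, p₂ with components (cos φ cos λ, cos φ sin λ, sin φ).
The central angle between the endpoints is δ = arccos(p₁·p₂) ≈ 2.186 rad (125.3°).
Interpolate at f = 1/2 with slerp weights a = sin((1−f)δ)/sin δ ≈ 1.088, b = sin(fδ)/sin δ ≈ 1.088.
p = a·p₁ + b·p₂ ≈ (0.035, 0.246, 0.969); φ = arcsin(p_z) ≈ 75.62°, λ = atan2(p_y, p_x) ≈ 81.95°.

≈ lat 75.6°N, lon 81.9°E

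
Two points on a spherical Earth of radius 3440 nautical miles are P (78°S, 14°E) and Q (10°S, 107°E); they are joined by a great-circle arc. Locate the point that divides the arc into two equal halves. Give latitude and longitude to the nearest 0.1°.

≈ (49.2°S, 95.0°E)

Convert each endpoint to a unit vector on the sphere (x = cos φ cos λ, y = cos φ sin λ, z = sin φ).
The central angle between the endpoints is δ = arccos(p₁·p₂) ≈ 1.411 rad (80.8°).
Interpolate at f = 1/2 with slerp weights a = sin((1−f)δ)/sin δ ≈ 0.657, b = sin(fδ)/sin δ ≈ 0.657.
p = a·p₁ + b·p₂ ≈ (-0.057, 0.652, -0.756); φ = arcsin(p_z) ≈ -49.15°, λ = atan2(p_y, p_x) ≈ 94.97°.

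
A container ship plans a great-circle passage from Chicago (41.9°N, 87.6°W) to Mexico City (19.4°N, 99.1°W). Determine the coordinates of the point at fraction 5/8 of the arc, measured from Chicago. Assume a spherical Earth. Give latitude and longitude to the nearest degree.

≈ (28°N, 95°W)

The haversine formula gives a central angle δ ≈ 0.428 rad (24.5°) between the endpoints.
Interpolate at f = 5/8 with slerp weights a = sin((1−f)δ)/sin δ ≈ 0.385, b = sin(fδ)/sin δ ≈ 0.637.
p = a·p₁ + b·p₂ ≈ (-0.083, -0.879, 0.469); φ = arcsin(p_z) ≈ 27.95°, λ = atan2(p_y, p_x) ≈ -95.39°.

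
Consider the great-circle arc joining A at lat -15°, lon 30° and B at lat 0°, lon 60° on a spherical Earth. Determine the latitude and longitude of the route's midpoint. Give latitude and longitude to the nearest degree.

≈ lat -8°, lon 45°

The haversine formula gives a central angle δ ≈ 0.580 rad (33.2°) between the endpoints.
Interpolate at f = 1/2 with slerp weights a = sin((1−f)δ)/sin δ ≈ 0.522, b = sin(fδ)/sin δ ≈ 0.522.
p = a·p₁ + b·p₂ ≈ (0.697, 0.704, -0.135); φ = arcsin(p_z) ≈ -7.76°, λ = atan2(p_y, p_x) ≈ 45.27°.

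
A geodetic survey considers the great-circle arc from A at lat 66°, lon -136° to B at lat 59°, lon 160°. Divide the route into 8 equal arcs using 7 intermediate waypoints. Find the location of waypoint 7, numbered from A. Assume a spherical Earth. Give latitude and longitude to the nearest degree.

≈ lat 61°, lon 166°

The haversine formula gives a central angle δ ≈ 0.506 rad (29.0°) between the endpoints.
Interpolate at f = 7/8 with slerp weights a = sin((1−f)δ)/sin δ ≈ 0.130, b = sin(fδ)/sin δ ≈ 0.884.
p = a·p₁ + b·p₂ ≈ (-0.466, 0.119, 0.877); φ = arcsin(p_z) ≈ 61.26°, λ = atan2(p_y, p_x) ≈ 165.69°.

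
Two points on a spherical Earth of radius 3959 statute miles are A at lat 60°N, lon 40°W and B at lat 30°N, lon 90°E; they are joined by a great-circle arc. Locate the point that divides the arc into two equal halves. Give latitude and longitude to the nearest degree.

≈ lat 64°N, lon 55°E

Convert each endpoint to a unit vector on the sphere (x = cos φ cos λ, y = cos φ sin λ, z = sin φ).
The central angle between the endpoints is δ = arccos(p₁·p₂) ≈ 1.415 rad (81.1°).
Interpolate at f = 1/2 with slerp weights a = sin((1−f)δ)/sin δ ≈ 0.658, b = sin(fδ)/sin δ ≈ 0.658.
p = a·p₁ + b·p₂ ≈ (0.252, 0.358, 0.899); φ = arcsin(p_z) ≈ 64.01°, λ = atan2(p_y, p_x) ≈ 54.88°.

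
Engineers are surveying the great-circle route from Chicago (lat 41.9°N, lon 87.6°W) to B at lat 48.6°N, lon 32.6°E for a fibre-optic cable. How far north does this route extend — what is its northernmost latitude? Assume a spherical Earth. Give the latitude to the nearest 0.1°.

≈ 63.9°N

The great circle lies in the plane with unit normal n̂ = (p₁ × p₂)/|p₁ × p₂|.
Here n̂_z ≈ +0.440; the vertex latitude is φ_max = arccos|n̂_z| ≈ 63.9°.
Check via Clairaut: cos φ_max = |cos φ₁| · sin C = cos(41.9°)·sin(36.2°) ≈ 0.440, again giving ≈ 63.9°.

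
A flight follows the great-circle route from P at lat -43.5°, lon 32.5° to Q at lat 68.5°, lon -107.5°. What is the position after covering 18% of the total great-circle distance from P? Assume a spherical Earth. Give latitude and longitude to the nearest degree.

≈ lat -19°, lon 21°

From cos δ = sin φ₁ sin φ₂ + cos φ₁ cos φ₂ cos Δλ, the central angle is δ ≈ 2.576 rad (147.6°).
Interpolate at f = 0.18 with slerp weights a = sin((1−f)δ)/sin δ ≈ 1.598, b = sin(fδ)/sin δ ≈ 0.834.
p = a·p₁ + b·p₂ ≈ (0.886, 0.331, -0.324); φ = arcsin(p_z) ≈ -18.92°, λ = atan2(p_y, p_x) ≈ 20.51°.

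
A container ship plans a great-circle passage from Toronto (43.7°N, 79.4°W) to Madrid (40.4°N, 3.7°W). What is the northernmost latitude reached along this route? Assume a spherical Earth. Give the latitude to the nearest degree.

The great circle lies in the plane with unit normal n̂ = (p₁ × p₂)/|p₁ × p₂|.
Here n̂_z ≈ +0.657; the vertex latitude is φ_max = arccos|n̂_z| ≈ 48.9°.

≈ 49°N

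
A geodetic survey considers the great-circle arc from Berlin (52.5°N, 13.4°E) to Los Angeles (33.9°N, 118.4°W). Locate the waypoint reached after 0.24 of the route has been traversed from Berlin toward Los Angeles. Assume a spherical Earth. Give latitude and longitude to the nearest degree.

≈ 65°N, 18°W

Write both endpoints as unit vectors p₁, p₂ with components (cos φ cos λ, cos φ sin λ, sin φ).
The central angle between the endpoints is δ = arccos(p₁·p₂) ≈ 1.465 rad (83.9°).
Interpolate at f = 0.24 with slerp weights a = sin((1−f)δ)/sin δ ≈ 0.902, b = sin(fδ)/sin δ ≈ 0.346.
p = a·p₁ + b·p₂ ≈ (0.398, -0.126, 0.909); φ = arcsin(p_z) ≈ 65.36°, λ = atan2(p_y, p_x) ≈ -17.53°.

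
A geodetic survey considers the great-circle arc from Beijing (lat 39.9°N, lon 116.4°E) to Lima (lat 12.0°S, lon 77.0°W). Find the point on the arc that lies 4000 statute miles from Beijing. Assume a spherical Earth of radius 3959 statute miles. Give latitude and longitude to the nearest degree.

Write both endpoints as unit vectors p₁, p₂ with components (cos φ cos λ, cos φ sin λ, sin φ).
The central angle between the endpoints is δ = arccos(p₁·p₂) ≈ 2.613 rad (149.7°). The total great-circle distance is δ·R ≈ 2.613 × 3959 ≈ 10343 mi, so the target fraction is f = 4000/10343 ≈ 0.387.
Interpolate at f ≈ 0.387 with slerp weights a = sin((1−f)δ)/sin δ ≈ 1.981, b = sin(fδ)/sin δ ≈ 1.679.
p = a·p₁ + b·p₂ ≈ (-0.306, -0.239, 0.922); φ = arcsin(p_z) ≈ 67.15°, λ = atan2(p_y, p_x) ≈ -142.07°.

≈ lat 67°N, lon 142°W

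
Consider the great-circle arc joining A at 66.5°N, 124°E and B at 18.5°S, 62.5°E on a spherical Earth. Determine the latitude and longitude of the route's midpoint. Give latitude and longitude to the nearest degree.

≈ 27°N, 80°E

From cos δ = sin φ₁ sin φ₂ + cos φ₁ cos φ₂ cos Δλ, the central angle is δ ≈ 1.682 rad (96.3°).
Interpolate at f = 1/2 with slerp weights a = sin((1−f)δ)/sin δ ≈ 0.750, b = sin(fδ)/sin δ ≈ 0.750.
p = a·p₁ + b·p₂ ≈ (0.161, 0.879, 0.450); φ = arcsin(p_z) ≈ 26.72°, λ = atan2(p_y, p_x) ≈ 79.61°.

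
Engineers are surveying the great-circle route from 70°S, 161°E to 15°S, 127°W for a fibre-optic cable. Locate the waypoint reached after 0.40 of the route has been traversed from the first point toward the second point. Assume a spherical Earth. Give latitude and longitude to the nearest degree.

Write both endpoints as unit vectors p₁, p₂ with components (cos φ cos λ, cos φ sin λ, sin φ).
The central angle between the endpoints is δ = arccos(p₁·p₂) ≈ 1.218 rad (69.8°).
Interpolate at f = 0.40 with slerp weights a = sin((1−f)δ)/sin δ ≈ 0.711, b = sin(fδ)/sin δ ≈ 0.499.
p = a·p₁ + b·p₂ ≈ (-0.520, -0.306, -0.798); φ = arcsin(p_z) ≈ -52.90°, λ = atan2(p_y, p_x) ≈ -149.55°.

≈ 53°S, 150°W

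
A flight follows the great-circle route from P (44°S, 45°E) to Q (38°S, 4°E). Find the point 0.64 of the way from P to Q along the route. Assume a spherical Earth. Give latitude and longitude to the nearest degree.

≈ (42°S, 18°E)

Write both endpoints as unit vectors p₁, p₂ with components (cos φ cos λ, cos φ sin λ, sin φ).
The central angle between the endpoints is δ = arccos(p₁·p₂) ≈ 0.544 rad (31.2°).
Interpolate at f = 0.64 with slerp weights a = sin((1−f)δ)/sin δ ≈ 0.376, b = sin(fδ)/sin δ ≈ 0.659.
p = a·p₁ + b·p₂ ≈ (0.709, 0.227, -0.667); φ = arcsin(p_z) ≈ -41.84°, λ = atan2(p_y, p_x) ≈ 17.78°.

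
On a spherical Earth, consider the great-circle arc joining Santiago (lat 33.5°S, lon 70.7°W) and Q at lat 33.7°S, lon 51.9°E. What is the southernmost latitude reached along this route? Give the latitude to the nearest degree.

The great circle lies in the plane with unit normal n̂ = (p₁ × p₂)/|p₁ × p₂|.
Here n̂_z ≈ +0.586; the vertex latitude is φ_max = arccos|n̂_z| ≈ 54.1°.
Check via Clairaut: cos φ_max = |cos φ₁| · sin C = cos(33.5°)·sin(135.4°) ≈ 0.586, again giving ≈ 54.1°.

≈ 54°S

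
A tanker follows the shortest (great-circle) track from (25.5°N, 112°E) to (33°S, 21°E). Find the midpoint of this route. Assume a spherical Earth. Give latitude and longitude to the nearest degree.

≈ (5°S, 69°E)

From cos δ = sin φ₁ sin φ₂ + cos φ₁ cos φ₂ cos Δλ, the central angle is δ ≈ 1.821 rad (104.3°).
Interpolate at f = 1/2 with slerp weights a = sin((1−f)δ)/sin δ ≈ 0.815, b = sin(fδ)/sin δ ≈ 0.815.
p = a·p₁ + b·p₂ ≈ (0.363, 0.927, -0.093); φ = arcsin(p_z) ≈ -5.34°, λ = atan2(p_y, p_x) ≈ 68.64°.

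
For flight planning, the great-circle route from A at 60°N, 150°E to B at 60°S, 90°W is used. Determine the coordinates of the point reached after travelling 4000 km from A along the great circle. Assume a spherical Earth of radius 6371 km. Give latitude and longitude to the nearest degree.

Convert each endpoint to a unit vector on the sphere (x = cos φ cos λ, y = cos φ sin λ, z = sin φ).
The central angle between the endpoints is δ = arccos(p₁·p₂) ≈ 2.636 rad (151.0°). The total great-circle distance is δ·R ≈ 2.636 × 6371 ≈ 16795 km, so the target fraction is f = 4000/16795 ≈ 0.238.
Interpolate at f ≈ 0.238 with slerp weights a = sin((1−f)δ)/sin δ ≈ 1.871, b = sin(fδ)/sin δ ≈ 1.213.
p = a·p₁ + b·p₂ ≈ (-0.810, -0.139, 0.570); φ = arcsin(p_z) ≈ 34.72°, λ = atan2(p_y, p_x) ≈ -170.27°.

≈ 35°N, 170°W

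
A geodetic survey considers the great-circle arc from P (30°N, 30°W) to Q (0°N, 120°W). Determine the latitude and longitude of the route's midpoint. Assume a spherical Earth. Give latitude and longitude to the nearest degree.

≈ (21°N, 79°W)

Write both endpoints as unit vectors p₁, p₂ with components (cos φ cos λ, cos φ sin λ, sin φ).
The central angle between the endpoints is δ = arccos(p₁·p₂) ≈ 1.571 rad (90.0°).
Interpolate at f = 1/2 with slerp weights a = sin((1−f)δ)/sin δ ≈ 0.707, b = sin(fδ)/sin δ ≈ 0.707.
p = a·p₁ + b·p₂ ≈ (0.177, -0.919, 0.354); φ = arcsin(p_z) ≈ 20.70°, λ = atan2(p_y, p_x) ≈ -79.11°.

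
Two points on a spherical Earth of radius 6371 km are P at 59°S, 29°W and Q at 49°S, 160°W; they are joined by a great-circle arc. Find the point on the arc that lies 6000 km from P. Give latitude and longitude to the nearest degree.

The haversine formula gives a central angle δ ≈ 1.132 rad (64.8°) between the endpoints. The total great-circle distance is δ·R ≈ 1.132 × 6371 ≈ 7209 km, so the target fraction is f = 6000/7209 ≈ 0.832.
Interpolate at f ≈ 0.832 with slerp weights a = sin((1−f)δ)/sin δ ≈ 0.208, b = sin(fδ)/sin δ ≈ 0.893.
p = a·p₁ + b·p₂ ≈ (-0.457, -0.253, -0.853); φ = arcsin(p_z) ≈ -58.53°, λ = atan2(p_y, p_x) ≈ -151.07°.

≈ 59°S, 151°W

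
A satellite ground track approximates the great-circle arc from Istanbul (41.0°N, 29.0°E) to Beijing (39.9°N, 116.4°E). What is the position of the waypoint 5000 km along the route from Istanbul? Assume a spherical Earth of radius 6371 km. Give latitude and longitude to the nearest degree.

≈ 48°N, 93°E

The haversine formula gives a central angle δ ≈ 1.107 rad (63.4°) between the endpoints. The total great-circle distance is δ·R ≈ 1.107 × 6371 ≈ 7055 km, so the target fraction is f = 5000/7055 ≈ 0.709.
Interpolate at f ≈ 0.709 with slerp weights a = sin((1−f)δ)/sin δ ≈ 0.354, b = sin(fδ)/sin δ ≈ 0.790.
p = a·p₁ + b·p₂ ≈ (-0.036, 0.673, 0.739); φ = arcsin(p_z) ≈ 47.66°, λ = atan2(p_y, p_x) ≈ 93.03°.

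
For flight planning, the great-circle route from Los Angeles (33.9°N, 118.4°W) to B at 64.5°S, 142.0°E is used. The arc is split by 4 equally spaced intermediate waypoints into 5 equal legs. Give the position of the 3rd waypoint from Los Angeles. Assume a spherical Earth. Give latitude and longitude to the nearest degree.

The haversine formula gives a central angle δ ≈ 2.169 rad (124.3°) between the endpoints.
Interpolate at f = 3/5 with slerp weights a = sin((1−f)δ)/sin δ ≈ 0.923, b = sin(fδ)/sin δ ≈ 1.166.
p = a·p₁ + b·p₂ ≈ (-0.760, -0.365, -0.538); φ = arcsin(p_z) ≈ -32.54°, λ = atan2(p_y, p_x) ≈ -154.37°.

≈ 33°S, 154°W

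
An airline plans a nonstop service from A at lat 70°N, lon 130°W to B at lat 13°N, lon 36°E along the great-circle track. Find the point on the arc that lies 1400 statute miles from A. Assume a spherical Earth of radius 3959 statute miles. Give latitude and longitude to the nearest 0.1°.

Convert each endpoint to a unit vector on the sphere (x = cos φ cos λ, y = cos φ sin λ, z = sin φ).
The central angle between the endpoints is δ = arccos(p₁·p₂) ≈ 1.683 rad (96.4°). The total great-circle distance is δ·R ≈ 1.683 × 3959 ≈ 6663 mi, so the target fraction is f = 1400/6663 ≈ 0.210.
Interpolate at f ≈ 0.210 with slerp weights a = sin((1−f)δ)/sin δ ≈ 0.977, b = sin(fδ)/sin δ ≈ 0.348.
p = a·p₁ + b·p₂ ≈ (0.060, -0.056, 0.997); φ = arcsin(p_z) ≈ 85.28°, λ = atan2(p_y, p_x) ≈ -43.29°.

≈ lat 85.3°N, lon 43.3°W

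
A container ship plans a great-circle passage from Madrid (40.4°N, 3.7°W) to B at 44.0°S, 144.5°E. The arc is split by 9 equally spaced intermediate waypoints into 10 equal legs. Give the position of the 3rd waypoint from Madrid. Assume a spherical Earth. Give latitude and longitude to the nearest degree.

≈ 15°N, 42°E

The haversine formula gives a central angle δ ≈ 2.728 rad (156.3°) between the endpoints.
Interpolate at f = 3/10 with slerp weights a = sin((1−f)δ)/sin δ ≈ 2.348, b = sin(fδ)/sin δ ≈ 1.818.
p = a·p₁ + b·p₂ ≈ (0.720, 0.644, 0.259); φ = arcsin(p_z) ≈ 15.02°, λ = atan2(p_y, p_x) ≈ 41.81°.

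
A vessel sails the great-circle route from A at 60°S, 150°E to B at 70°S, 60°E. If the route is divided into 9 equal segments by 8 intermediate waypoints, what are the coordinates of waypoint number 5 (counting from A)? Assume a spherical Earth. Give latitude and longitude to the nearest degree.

The haversine formula gives a central angle δ ≈ 0.620 rad (35.5°) between the endpoints.
Interpolate at f = 5/9 with slerp weights a = sin((1−f)δ)/sin δ ≈ 0.468, b = sin(fδ)/sin δ ≈ 0.581.
p = a·p₁ + b·p₂ ≈ (-0.103, 0.289, -0.952); φ = arcsin(p_z) ≈ -72.11°, λ = atan2(p_y, p_x) ≈ 109.67°.

≈ 72°S, 110°E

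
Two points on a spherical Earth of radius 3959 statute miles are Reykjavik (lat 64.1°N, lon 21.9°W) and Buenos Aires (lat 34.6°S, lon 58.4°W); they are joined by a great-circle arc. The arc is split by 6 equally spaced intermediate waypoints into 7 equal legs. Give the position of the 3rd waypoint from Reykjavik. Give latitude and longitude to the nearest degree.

≈ lat 23°N, lon 44°W

Convert each endpoint to a unit vector on the sphere (x = cos φ cos λ, y = cos φ sin λ, z = sin φ).
The central angle between the endpoints is δ = arccos(p₁·p₂) ≈ 1.794 rad (102.8°).
Interpolate at f = 3/7 with slerp weights a = sin((1−f)δ)/sin δ ≈ 0.877, b = sin(fδ)/sin δ ≈ 0.713.
p = a·p₁ + b·p₂ ≈ (0.663, -0.643, 0.384); φ = arcsin(p_z) ≈ 22.56°, λ = atan2(p_y, p_x) ≈ -44.12°.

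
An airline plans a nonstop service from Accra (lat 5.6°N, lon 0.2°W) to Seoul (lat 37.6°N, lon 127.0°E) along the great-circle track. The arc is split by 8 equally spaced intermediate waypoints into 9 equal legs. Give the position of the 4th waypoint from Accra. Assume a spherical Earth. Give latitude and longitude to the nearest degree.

≈ lat 38°N, lon 43°E

The haversine formula gives a central angle δ ≈ 2.001 rad (114.7°) between the endpoints.
Interpolate at f = 4/9 with slerp weights a = sin((1−f)δ)/sin δ ≈ 0.986, b = sin(fδ)/sin δ ≈ 0.855.
p = a·p₁ + b·p₂ ≈ (0.574, 0.537, 0.618); φ = arcsin(p_z) ≈ 38.15°, λ = atan2(p_y, p_x) ≈ 43.10°.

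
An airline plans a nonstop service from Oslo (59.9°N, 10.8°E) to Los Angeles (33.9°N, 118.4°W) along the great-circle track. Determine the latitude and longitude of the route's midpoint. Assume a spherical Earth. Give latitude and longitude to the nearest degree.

Convert each endpoint to a unit vector on the sphere (x = cos φ cos λ, y = cos φ sin λ, z = sin φ).
The central angle between the endpoints is δ = arccos(p₁·p₂) ≈ 1.350 rad (77.3°).
Interpolate at f = 1/2 with slerp weights a = sin((1−f)δ)/sin δ ≈ 0.640, b = sin(fδ)/sin δ ≈ 0.640.
p = a·p₁ + b·p₂ ≈ (0.063, -0.407, 0.911); φ = arcsin(p_z) ≈ 65.66°, λ = atan2(p_y, p_x) ≈ -81.26°.

≈ 66°N, 81°W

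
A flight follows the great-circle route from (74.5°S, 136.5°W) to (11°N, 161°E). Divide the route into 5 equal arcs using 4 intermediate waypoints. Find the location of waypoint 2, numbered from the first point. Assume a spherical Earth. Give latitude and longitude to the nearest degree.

Write both endpoints as unit vectors p₁, p₂ with components (cos φ cos λ, cos φ sin λ, sin φ).
The central angle between the endpoints is δ = arccos(p₁·p₂) ≈ 1.634 rad (93.6°).
Interpolate at f = 2/5 with slerp weights a = sin((1−f)δ)/sin δ ≈ 0.832, b = sin(fδ)/sin δ ≈ 0.609.
p = a·p₁ + b·p₂ ≈ (-0.727, 0.042, -0.686); φ = arcsin(p_z) ≈ -43.29°, λ = atan2(p_y, p_x) ≈ 176.73°.

≈ (43°S, 177°E)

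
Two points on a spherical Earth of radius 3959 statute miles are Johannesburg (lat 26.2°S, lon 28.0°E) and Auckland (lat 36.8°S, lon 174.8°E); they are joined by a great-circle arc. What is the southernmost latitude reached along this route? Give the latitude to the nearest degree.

≈ 65°S

The great circle lies in the plane with unit normal n̂ = (p₁ × p₂)/|p₁ × p₂|.
Here n̂_z ≈ +0.418; the vertex latitude is φ_max = arccos|n̂_z| ≈ 65.3°.
Check via Clairaut: cos φ_max = |cos φ₁| · sin C = cos(26.2°)·sin(152.2°) ≈ 0.418, again giving ≈ 65.3°.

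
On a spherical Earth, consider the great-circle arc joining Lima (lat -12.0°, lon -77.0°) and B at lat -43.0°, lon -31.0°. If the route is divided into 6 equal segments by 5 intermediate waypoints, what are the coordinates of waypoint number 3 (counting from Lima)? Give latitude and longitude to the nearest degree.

≈ lat -29°, lon -58°

Convert each endpoint to a unit vector on the sphere (x = cos φ cos λ, y = cos φ sin λ, z = sin φ).
The central angle between the endpoints is δ = arccos(p₁·p₂) ≈ 0.878 rad (50.3°).
Interpolate at f = 3/6 with slerp weights a = sin((1−f)δ)/sin δ ≈ 0.552, b = sin(fδ)/sin δ ≈ 0.552.
p = a·p₁ + b·p₂ ≈ (0.468, -0.735, -0.492); φ = arcsin(p_z) ≈ -29.44°, λ = atan2(p_y, p_x) ≈ -57.51°.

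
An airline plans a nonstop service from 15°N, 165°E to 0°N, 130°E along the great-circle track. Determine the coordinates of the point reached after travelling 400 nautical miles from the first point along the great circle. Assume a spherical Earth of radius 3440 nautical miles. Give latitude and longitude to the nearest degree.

≈ 13°N, 159°E

The haversine formula gives a central angle δ ≈ 0.658 rad (37.7°) between the endpoints. The total great-circle distance is δ·R ≈ 0.658 × 3440 ≈ 2263 nmi, so the target fraction is f = 400/2263 ≈ 0.177.
Interpolate at f ≈ 0.177 with slerp weights a = sin((1−f)δ)/sin δ ≈ 0.843, b = sin(fδ)/sin δ ≈ 0.190.
p = a·p₁ + b·p₂ ≈ (-0.909, 0.356, 0.218); φ = arcsin(p_z) ≈ 12.60°, λ = atan2(p_y, p_x) ≈ 158.60°.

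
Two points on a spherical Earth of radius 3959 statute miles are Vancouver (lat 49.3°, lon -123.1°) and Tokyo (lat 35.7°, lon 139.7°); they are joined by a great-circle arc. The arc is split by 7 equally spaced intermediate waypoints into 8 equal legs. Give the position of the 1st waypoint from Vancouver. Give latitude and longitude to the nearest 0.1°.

From cos δ = sin φ₁ sin φ₂ + cos φ₁ cos φ₂ cos Δλ, the central angle is δ ≈ 1.185 rad (67.9°).
Interpolate at f = 1/8 with slerp weights a = sin((1−f)δ)/sin δ ≈ 0.929, b = sin(fδ)/sin δ ≈ 0.159.
p = a·p₁ + b·p₂ ≈ (-0.430, -0.424, 0.797); φ = arcsin(p_z) ≈ 52.88°, λ = atan2(p_y, p_x) ≈ -135.38°.

≈ lat 52.9°, lon -135.4°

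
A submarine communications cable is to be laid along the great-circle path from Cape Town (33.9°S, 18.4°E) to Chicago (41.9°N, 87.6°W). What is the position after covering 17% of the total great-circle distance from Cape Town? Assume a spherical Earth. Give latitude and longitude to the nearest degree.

Write both endpoints as unit vectors p₁, p₂ with components (cos φ cos λ, cos φ sin λ, sin φ).
The central angle between the endpoints is δ = arccos(p₁·p₂) ≈ 2.145 rad (122.9°).
Interpolate at f = 0.17 with slerp weights a = sin((1−f)δ)/sin δ ≈ 1.165, b = sin(fδ)/sin δ ≈ 0.425.
p = a·p₁ + b·p₂ ≈ (0.931, -0.011, -0.366); φ = arcsin(p_z) ≈ -21.47°, λ = atan2(p_y, p_x) ≈ -0.65°.

≈ 21°S, 1°W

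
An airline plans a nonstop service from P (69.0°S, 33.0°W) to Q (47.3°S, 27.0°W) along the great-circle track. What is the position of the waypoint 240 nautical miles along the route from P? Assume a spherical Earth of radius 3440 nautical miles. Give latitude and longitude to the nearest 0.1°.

≈ (65.1°S, 31.2°W)

Convert each endpoint to a unit vector on the sphere (x = cos φ cos λ, y = cos φ sin λ, z = sin φ).
The central angle between the endpoints is δ = arccos(p₁·p₂) ≈ 0.382 rad (21.9°). The total great-circle distance is δ·R ≈ 0.382 × 3440 ≈ 1315 nmi, so the target fraction is f = 240/1315 ≈ 0.182.
Interpolate at f ≈ 0.182 with slerp weights a = sin((1−f)δ)/sin δ ≈ 0.824, b = sin(fδ)/sin δ ≈ 0.187.
p = a·p₁ + b·p₂ ≈ (0.361, -0.218, -0.907); φ = arcsin(p_z) ≈ -65.06°, λ = atan2(p_y, p_x) ≈ -31.20°.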